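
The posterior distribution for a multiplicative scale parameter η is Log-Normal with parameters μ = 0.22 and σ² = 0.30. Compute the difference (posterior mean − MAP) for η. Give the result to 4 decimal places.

Mode = exp(μ − σ²) = exp(-0.08) = 0.9231.
Mean = exp(μ + σ²/2) = exp(0.370) = 1.4477.
Difference = 1.4477 − 0.9231 = 0.5246.
Right-skewed posterior ⇒ mode < mean.

0.5246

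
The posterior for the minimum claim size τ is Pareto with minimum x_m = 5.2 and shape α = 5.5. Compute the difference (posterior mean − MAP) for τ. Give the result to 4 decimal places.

The Pareto density is strictly decreasing on [x_m, ∞), so the mode is x_m = 5.2000.
Mean = α·x_m/(α−1) = 5.5·5.2/4.5 = 6.3556.
Difference = 6.3556 − 5.2000 = 1.1556.

1.1556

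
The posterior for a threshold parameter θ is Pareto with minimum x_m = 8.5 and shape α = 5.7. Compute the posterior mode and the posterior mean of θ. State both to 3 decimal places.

posterior mode = 8.500, posterior mean = 10.309

The Pareto density is strictly decreasing on [x_m, ∞), so the mode is x_m = 8.500.
Mean = α·x_m/(α−1) = 5.7·8.5/4.7 = 10.309.
Right-skewed posterior ⇒ mode < mean.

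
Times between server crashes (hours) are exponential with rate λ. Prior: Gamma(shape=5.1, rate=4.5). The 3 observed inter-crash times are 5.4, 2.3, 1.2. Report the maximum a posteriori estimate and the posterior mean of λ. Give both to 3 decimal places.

Σ times = 8.9. Posterior: Gamma(shape = 5.1+3 = 8.1, rate = 4.5+8.9 = 13.4).
Mode = (α−1)/β = 7.1/13.4 = 0.530.
Mean = α/β = 8.1/13.4 = 0.604.
The mean is pulled above the mode by the posterior's right skew.

λ_MAP = 0.530, E[λ|data] = 0.604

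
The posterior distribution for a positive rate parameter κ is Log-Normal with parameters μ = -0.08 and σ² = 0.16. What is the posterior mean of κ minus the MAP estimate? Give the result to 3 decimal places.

Mode = exp(μ − σ²) = exp(-0.24) = 0.787.
Mean = exp(μ + σ²/2) = exp(0.000) = 1.000.
Difference = 1.000 − 0.787 = 0.213.
The mean is pulled above the mode by the posterior's right skew.

0.213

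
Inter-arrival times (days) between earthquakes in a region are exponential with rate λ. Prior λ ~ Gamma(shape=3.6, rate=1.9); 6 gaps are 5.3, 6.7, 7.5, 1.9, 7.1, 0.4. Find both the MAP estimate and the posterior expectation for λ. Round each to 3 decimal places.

MAP = 0.279, posterior mean = 0.312

Σ times = 28.9. Posterior: Gamma(shape = 3.6+6 = 9.6, rate = 1.9+28.9 = 30.8).
Mode = (α−1)/β = 8.6/30.8 = 0.279.
Mean = α/β = 9.6/30.8 = 0.312.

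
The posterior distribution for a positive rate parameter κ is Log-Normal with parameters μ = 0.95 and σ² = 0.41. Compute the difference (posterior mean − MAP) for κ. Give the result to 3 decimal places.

Mode = exp(μ − σ²) = exp(0.54) = 1.716.
Mean = exp(μ + σ²/2) = exp(1.155) = 3.174.
Difference = 3.174 − 1.716 = 1.458.
Mean > mode: the posterior has a right tail.

1.458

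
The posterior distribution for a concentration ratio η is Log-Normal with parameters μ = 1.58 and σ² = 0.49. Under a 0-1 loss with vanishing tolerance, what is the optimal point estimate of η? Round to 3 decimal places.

2.974

Mode = exp(μ − σ²) = exp(1.09) = 2.974.
Mean = exp(μ + σ²/2) = exp(1.825) = 6.203.
This is the posterior mode — the MAP estimate.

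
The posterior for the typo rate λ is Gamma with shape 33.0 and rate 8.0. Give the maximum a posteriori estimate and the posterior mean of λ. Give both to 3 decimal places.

MAP: 4.000. Posterior mean: 4.125.

Mode = (α−1)/β = 32.0/8.0 = 4.000.
Mean = α/β = 33.0/8.0 = 4.125.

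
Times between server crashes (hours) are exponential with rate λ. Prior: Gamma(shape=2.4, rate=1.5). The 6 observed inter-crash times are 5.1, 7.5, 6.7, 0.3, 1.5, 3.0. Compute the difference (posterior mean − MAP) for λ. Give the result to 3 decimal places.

Σ times = 24.1. Posterior: Gamma(shape = 2.4+6 = 8.4, rate = 1.5+24.1 = 25.6).
Mode = (α−1)/β = 7.4/25.6 = 0.289.
Mean = α/β = 8.4/25.6 = 0.328.
Difference = 0.328 − 0.289 = 0.039.

0.039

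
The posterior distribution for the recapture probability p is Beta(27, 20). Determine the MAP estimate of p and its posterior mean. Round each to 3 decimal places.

Mode = (27−1)/(27+20−2) = 26/45 = 0.578.
Mean = 27/(27+20) = 27/47 = 0.574.
Left-skewed posterior ⇒ mean < mode.

p_MAP = 0.578, E[p|data] = 0.574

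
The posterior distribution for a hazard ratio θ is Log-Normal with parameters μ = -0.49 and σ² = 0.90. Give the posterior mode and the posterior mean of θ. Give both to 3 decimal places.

Mode = exp(μ − σ²) = exp(-1.39) = 0.249.
Mean = exp(μ + σ²/2) = exp(-0.040) = 0.961.

MAP = 0.249; posterior mean = 0.961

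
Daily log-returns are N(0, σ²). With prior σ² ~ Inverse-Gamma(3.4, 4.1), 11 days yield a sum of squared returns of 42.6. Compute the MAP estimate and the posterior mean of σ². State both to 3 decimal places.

MAP = 2.566, posterior mean = 3.215

Posterior: Inverse-Gamma(shape = 3.4+11/2 = 8.9, scale = 4.1+42.6/2 = 25.4).
Mode = β/(α+1) = 25.4/9.9 = 2.566.
Mean = β/(α−1) = 25.4/7.9 = 3.215.
Mean > mode: the posterior has a right tail.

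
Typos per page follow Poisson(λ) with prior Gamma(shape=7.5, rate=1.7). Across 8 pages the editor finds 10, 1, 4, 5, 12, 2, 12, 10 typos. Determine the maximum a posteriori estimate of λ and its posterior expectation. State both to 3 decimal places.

λ_MAP = 6.443, E[λ|data] = 6.546

Σ counts = 56. Posterior: Gamma(shape = 7.5+56 = 63.5, rate = 1.7+8 = 9.7).
Mode = (α−1)/β = 62.5/9.7 = 6.443.
Mean = α/β = 63.5/9.7 = 6.546.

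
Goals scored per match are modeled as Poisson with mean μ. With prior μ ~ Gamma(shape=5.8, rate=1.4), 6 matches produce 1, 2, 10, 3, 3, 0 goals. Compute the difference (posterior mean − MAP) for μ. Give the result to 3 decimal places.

0.135

Σ counts = 19. Posterior: Gamma(shape = 5.8+19 = 24.8, rate = 1.4+6 = 7.4).
Mode = (α−1)/β = 23.8/7.4 = 3.216.
Mean = α/β = 24.8/7.4 = 3.351.
Difference = 3.351 − 3.216 = 0.135.
Right-skewed posterior ⇒ mode < mean.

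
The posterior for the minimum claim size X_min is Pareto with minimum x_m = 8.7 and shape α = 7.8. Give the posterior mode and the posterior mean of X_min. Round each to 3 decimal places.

MAP = 8.700; posterior mean = 9.979

The Pareto density is strictly decreasing on [x_m, ∞), so the mode is x_m = 8.700.
Mean = α·x_m/(α−1) = 7.8·8.7/6.8 = 9.979.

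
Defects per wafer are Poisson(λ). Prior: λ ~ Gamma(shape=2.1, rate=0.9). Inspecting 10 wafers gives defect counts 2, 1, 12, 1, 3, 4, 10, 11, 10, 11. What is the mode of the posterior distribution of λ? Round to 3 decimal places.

6.064

Σ counts = 65. Posterior: Gamma(shape = 2.1+65 = 67.1, rate = 0.9+10 = 10.9).
Mode = (α−1)/β = 66.1/10.9 = 6.064.
Mean = α/β = 67.1/10.9 = 6.156.
This is the posterior mode — the MAP estimate.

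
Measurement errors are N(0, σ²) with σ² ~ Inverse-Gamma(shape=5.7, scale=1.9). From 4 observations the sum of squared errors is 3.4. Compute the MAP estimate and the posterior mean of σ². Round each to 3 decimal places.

Posterior: Inverse-Gamma(shape = 5.7+4/2 = 7.7, scale = 1.9+3.4/2 = 3.6).
Mode = β/(α+1) = 3.6/8.7 = 0.414.
Mean = β/(α−1) = 3.6/6.7 = 0.537.
The posterior is right-skewed, so the mean exceeds the mode.

MAP: 0.414. Posterior mean: 0.537.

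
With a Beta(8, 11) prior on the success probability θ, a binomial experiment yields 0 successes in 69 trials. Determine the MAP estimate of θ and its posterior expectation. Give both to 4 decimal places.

MAP estimate = 0.0814, posterior expectation = 0.0909

Posterior: Beta(8+0, 11+69) = Beta(8, 80).
Mode = (8−1)/(8+80−2) = 7/86 = 0.0814.
Mean = 8/(8+80) = 8/88 = 0.0909.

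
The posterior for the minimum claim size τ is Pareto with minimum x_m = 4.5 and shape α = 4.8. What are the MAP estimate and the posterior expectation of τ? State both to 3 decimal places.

The Pareto density is strictly decreasing on [x_m, ∞), so the mode is x_m = 4.500.
Mean = α·x_m/(α−1) = 4.8·4.5/3.8 = 5.684.

MAP = 4.500, posterior mean = 5.684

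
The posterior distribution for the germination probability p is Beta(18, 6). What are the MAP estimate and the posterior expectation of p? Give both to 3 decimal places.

Mode = (18−1)/(18+6−2) = 17/22 = 0.773.
Mean = 18/(18+6) = 18/24 = 0.750.

MAP: 0.773. Posterior mean: 0.750.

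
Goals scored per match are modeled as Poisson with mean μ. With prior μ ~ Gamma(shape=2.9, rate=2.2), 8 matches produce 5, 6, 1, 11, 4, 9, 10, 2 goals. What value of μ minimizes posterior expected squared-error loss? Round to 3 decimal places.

4.990

Σ counts = 48. Posterior: Gamma(shape = 2.9+48 = 50.9, rate = 2.2+8 = 10.2).
Mode = (α−1)/β = 49.9/10.2 = 4.892.
Mean = α/β = 50.9/10.2 = 4.990.
Squared-error loss ⇒ the optimal estimator is the posterior mean.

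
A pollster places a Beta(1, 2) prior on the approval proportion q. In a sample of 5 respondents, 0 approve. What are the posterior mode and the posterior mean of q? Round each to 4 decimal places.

MAP: 0.0000. Posterior mean: 0.1250.

Posterior: Beta(1+0, 2+5) = Beta(1, 7).
Since α = 1 ≤ 1 and β > 1, the Beta density is monotone decreasing on [0,1]; the mode is at 0.
Mean = 1/(1+7) = 0.1250.
The mean is pulled above the mode by the posterior's right skew.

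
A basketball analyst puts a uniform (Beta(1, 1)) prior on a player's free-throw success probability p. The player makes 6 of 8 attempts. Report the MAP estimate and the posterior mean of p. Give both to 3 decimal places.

MAP = 0.750, posterior mean = 0.700

Posterior: Beta(1+6, 1+2) = Beta(7, 3).
Mode = (7−1)/(7+3−2) = 6/8 = 0.750.
Mean = 7/(7+3) = 7/10 = 0.700.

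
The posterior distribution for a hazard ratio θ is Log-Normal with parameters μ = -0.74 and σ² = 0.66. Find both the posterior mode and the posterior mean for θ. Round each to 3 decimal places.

MAP: 0.247. Posterior mean: 0.664.

Mode = exp(μ − σ²) = exp(-1.40) = 0.247.
Mean = exp(μ + σ²/2) = exp(-0.410) = 0.664.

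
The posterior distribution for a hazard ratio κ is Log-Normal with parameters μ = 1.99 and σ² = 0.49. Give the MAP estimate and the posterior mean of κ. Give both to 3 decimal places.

MAP: 4.482. Posterior mean: 9.346.

Mode = exp(μ − σ²) = exp(1.50) = 4.482.
Mean = exp(μ + σ²/2) = exp(2.235) = 9.346.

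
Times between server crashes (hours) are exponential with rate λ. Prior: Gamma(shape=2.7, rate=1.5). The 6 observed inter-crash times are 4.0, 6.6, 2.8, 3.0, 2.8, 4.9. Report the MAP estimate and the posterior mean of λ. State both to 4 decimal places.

λ_MAP = 0.3008, E[λ|data] = 0.3398

Σ times = 24.1. Posterior: Gamma(shape = 2.7+6 = 8.7, rate = 1.5+24.1 = 25.6).
Mode = (α−1)/β = 7.7/25.6 = 0.3008.
Mean = α/β = 8.7/25.6 = 0.3398.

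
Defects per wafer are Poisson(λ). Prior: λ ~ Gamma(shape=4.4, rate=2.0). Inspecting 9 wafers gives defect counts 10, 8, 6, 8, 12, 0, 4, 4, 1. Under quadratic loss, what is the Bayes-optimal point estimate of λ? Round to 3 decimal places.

Σ counts = 53. Posterior: Gamma(shape = 4.4+53 = 57.4, rate = 2.0+9 = 11.0).
Mode = (α−1)/β = 56.4/11.0 = 5.127.
Mean = α/β = 57.4/11.0 = 5.218.
Quadratic loss ⇒ the optimal estimator is the posterior mean.

5.218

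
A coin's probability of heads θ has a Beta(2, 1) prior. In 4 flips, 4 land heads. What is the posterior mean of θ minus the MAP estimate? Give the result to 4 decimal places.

-0.1429

Posterior: Beta(2+4, 1+0) = Beta(6, 1).
Since β = 1 ≤ 1 and α > 1, the Beta density is monotone increasing on [0,1]; the mode is at 1.
Mean = 6/(6+1) = 0.8571.
Difference = 0.8571 − 1.0000 = -0.1429.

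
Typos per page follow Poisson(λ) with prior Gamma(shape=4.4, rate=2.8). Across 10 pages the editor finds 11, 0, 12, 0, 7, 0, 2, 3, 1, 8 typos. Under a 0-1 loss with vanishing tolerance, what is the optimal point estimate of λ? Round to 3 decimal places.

3.703

Σ counts = 44. Posterior: Gamma(shape = 4.4+44 = 48.4, rate = 2.8+10 = 12.8).
Mode = (α−1)/β = 47.4/12.8 = 3.703.
Mean = α/β = 48.4/12.8 = 3.781.
This is the posterior mode — the MAP estimate.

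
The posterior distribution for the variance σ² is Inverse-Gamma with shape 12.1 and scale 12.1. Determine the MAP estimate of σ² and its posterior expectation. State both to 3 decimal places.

Mode = β/(α+1) = 12.1/13.1 = 0.924.
Mean = β/(α−1) = 12.1/11.1 = 1.090.

MAP: 0.924. Posterior mean: 1.090.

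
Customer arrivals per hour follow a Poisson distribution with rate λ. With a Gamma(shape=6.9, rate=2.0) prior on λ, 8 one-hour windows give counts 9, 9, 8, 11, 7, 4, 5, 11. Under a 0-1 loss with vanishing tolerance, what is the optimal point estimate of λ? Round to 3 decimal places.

6.990

Σ counts = 64. Posterior: Gamma(shape = 6.9+64 = 70.9, rate = 2.0+8 = 10.0).
Mode = (α−1)/β = 69.9/10.0 = 6.990.
Mean = α/β = 70.9/10.0 = 7.090.
This is the posterior mode — the MAP estimate.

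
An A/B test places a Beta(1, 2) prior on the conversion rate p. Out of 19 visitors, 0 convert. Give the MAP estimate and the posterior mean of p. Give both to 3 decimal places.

p_MAP = 0.000, E[p|data] = 0.045

Posterior: Beta(1+0, 2+19) = Beta(1, 21).
Since α = 1 ≤ 1 and β > 1, the Beta density is monotone decreasing on [0,1]; the mode is at 0.
Mean = 1/(1+21) = 0.045.
Mean > mode: the posterior has a right tail.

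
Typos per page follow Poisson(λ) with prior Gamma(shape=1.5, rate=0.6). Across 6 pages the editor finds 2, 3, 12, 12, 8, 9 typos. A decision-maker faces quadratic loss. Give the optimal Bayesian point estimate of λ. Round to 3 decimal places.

Σ counts = 46. Posterior: Gamma(shape = 1.5+46 = 47.5, rate = 0.6+6 = 6.6).
Mode = (α−1)/β = 46.5/6.6 = 7.045.
Mean = α/β = 47.5/6.6 = 7.197.
Quadratic loss ⇒ the optimal estimator is the posterior mean.

7.197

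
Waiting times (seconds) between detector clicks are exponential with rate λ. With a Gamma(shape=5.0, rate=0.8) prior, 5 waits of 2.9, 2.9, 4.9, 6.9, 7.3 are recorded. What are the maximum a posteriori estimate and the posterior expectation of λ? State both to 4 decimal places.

MAP = 0.3502; posterior mean = 0.3891

Σ times = 24.9. Posterior: Gamma(shape = 5.0+5 = 10.0, rate = 0.8+24.9 = 25.7).
Mode = (α−1)/β = 9.0/25.7 = 0.3502.
Mean = α/β = 10.0/25.7 = 0.3891.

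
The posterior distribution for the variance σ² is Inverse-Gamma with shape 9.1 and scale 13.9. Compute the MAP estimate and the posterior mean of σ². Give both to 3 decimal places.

MAP = 1.376; posterior mean = 1.716

Mode = β/(α+1) = 13.9/10.1 = 1.376.
Mean = β/(α−1) = 13.9/8.1 = 1.716.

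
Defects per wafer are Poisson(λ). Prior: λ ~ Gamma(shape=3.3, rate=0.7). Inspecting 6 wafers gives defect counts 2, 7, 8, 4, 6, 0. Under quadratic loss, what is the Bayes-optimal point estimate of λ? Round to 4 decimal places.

4.5224

Σ counts = 27. Posterior: Gamma(shape = 3.3+27 = 30.3, rate = 0.7+6 = 6.7).
Mode = (α−1)/β = 29.3/6.7 = 4.3731.
Mean = α/β = 30.3/6.7 = 4.5224.
Quadratic loss ⇒ the optimal estimator is the posterior mean.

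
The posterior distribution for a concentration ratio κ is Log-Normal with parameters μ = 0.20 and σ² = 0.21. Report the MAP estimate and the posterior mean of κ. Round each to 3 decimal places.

Mode = exp(μ − σ²) = exp(-0.01) = 0.990.
Mean = exp(μ + σ²/2) = exp(0.305) = 1.357.
The posterior is right-skewed, so the mean exceeds the mode.

MAP = 0.990, posterior mean = 1.357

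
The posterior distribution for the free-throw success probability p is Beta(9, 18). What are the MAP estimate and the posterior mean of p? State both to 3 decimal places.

MAP = 0.320, posterior mean = 0.333

Mode = (9−1)/(9+18−2) = 8/25 = 0.320.
Mean = 9/(9+18) = 9/27 = 0.333.
Right-skewed posterior ⇒ mode < mean.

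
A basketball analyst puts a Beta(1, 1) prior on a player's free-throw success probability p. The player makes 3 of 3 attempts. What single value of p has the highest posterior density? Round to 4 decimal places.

1.0000

Posterior: Beta(1+3, 1+0) = Beta(4, 1).
Since β = 1 ≤ 1 and α > 1, the Beta density is monotone increasing on [0,1]; the mode is at 1.
Mean = 4/(4+1) = 0.8000.
This is the posterior mode — the MAP estimate.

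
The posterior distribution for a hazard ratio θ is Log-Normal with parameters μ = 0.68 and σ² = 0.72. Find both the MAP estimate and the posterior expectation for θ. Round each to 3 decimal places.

MAP: 0.961. Posterior mean: 2.829.

Mode = exp(μ − σ²) = exp(-0.04) = 0.961.
Mean = exp(μ + σ²/2) = exp(1.040) = 2.829.
Mean > mode: the posterior has a right tail.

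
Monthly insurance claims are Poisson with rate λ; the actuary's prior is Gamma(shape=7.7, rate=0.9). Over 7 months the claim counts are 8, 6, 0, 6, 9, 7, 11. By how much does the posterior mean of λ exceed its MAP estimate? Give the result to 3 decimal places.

Σ counts = 47. Posterior: Gamma(shape = 7.7+47 = 54.7, rate = 0.9+7 = 7.9).
Mode = (α−1)/β = 53.7/7.9 = 6.797.
Mean = α/β = 54.7/7.9 = 6.924.
Difference = 6.924 − 6.797 = 0.127.
The posterior is right-skewed, so the mean exceeds the mode.

0.127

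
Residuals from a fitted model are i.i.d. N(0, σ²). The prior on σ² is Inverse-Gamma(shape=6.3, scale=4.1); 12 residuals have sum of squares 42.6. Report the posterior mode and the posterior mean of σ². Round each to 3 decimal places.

MAP = 1.910; posterior mean = 2.248

Posterior: Inverse-Gamma(shape = 6.3+12/2 = 12.3, scale = 4.1+42.6/2 = 25.4).
Mode = β/(α+1) = 25.4/13.3 = 1.910.
Mean = β/(α−1) = 25.4/11.3 = 2.248.
The mean is pulled above the mode by the posterior's right skew.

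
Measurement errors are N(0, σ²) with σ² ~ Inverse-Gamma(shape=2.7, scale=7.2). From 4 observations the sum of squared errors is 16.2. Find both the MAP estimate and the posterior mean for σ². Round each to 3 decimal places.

Posterior: Inverse-Gamma(shape = 2.7+4/2 = 4.7, scale = 7.2+16.2/2 = 15.3).
Mode = β/(α+1) = 15.3/5.7 = 2.684.
Mean = β/(α−1) = 15.3/3.7 = 4.135.

σ²_MAP = 2.684, E[σ²|data] = 4.135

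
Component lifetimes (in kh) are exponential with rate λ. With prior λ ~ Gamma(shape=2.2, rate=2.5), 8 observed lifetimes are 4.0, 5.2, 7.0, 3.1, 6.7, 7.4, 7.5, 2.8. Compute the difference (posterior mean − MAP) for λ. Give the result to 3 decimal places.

0.022

Σ times = 43.7. Posterior: Gamma(shape = 2.2+8 = 10.2, rate = 2.5+43.7 = 46.2).
Mode = (α−1)/β = 9.2/46.2 = 0.199.
Mean = α/β = 10.2/46.2 = 0.221.
Difference = 0.221 − 0.199 = 0.022.
The mean is pulled above the mode by the posterior's right skew.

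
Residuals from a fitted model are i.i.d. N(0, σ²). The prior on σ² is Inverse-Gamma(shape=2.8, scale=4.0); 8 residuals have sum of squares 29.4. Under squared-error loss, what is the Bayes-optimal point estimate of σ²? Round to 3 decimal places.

Posterior: Inverse-Gamma(shape = 2.8+8/2 = 6.8, scale = 4.0+29.4/2 = 18.7).
Mode = β/(α+1) = 18.7/7.8 = 2.397.
Mean = β/(α−1) = 18.7/5.8 = 3.224.
Squared-error loss ⇒ the optimal estimator is the posterior mean.

3.224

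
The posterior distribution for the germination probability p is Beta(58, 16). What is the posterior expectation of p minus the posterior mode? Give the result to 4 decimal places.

-0.0079

Mode = (58−1)/(58+16−2) = 57/72 = 0.7917.
Mean = 58/(58+16) = 58/74 = 0.7838.
Difference = 0.7838 − 0.7917 = -0.0079.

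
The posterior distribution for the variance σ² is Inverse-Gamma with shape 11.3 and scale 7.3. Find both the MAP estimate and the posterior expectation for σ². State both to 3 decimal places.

Mode = β/(α+1) = 7.3/12.3 = 0.593.
Mean = β/(α−1) = 7.3/10.3 = 0.709.
The posterior is right-skewed, so the mean exceeds the mode.

MAP estimate = 0.593, posterior expectation = 0.709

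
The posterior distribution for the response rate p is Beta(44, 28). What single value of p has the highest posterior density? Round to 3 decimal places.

0.614

Mode = (44−1)/(44+28−2) = 43/70 = 0.614.
Mean = 44/(44+28) = 44/72 = 0.611.
This is the posterior mode — the MAP estimate.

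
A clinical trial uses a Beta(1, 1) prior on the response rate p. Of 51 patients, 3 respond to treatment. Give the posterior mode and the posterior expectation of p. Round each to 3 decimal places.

Posterior: Beta(1+3, 1+48) = Beta(4, 49).
Mode = (4−1)/(4+49−2) = 3/51 = 0.059.
With a flat prior the MAP equals the MLE, 3/51.
Mean = 4/(4+49) = 4/53 = 0.075.

MAP: 0.059. Posterior mean: 0.075.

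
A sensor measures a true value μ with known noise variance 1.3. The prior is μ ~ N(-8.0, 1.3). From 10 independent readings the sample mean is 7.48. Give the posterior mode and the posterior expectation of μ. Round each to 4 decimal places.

Posterior for μ is Normal. Precision-weighted mean: (1/1.3·-8.0 + 10/1.3·7.48) / (1/1.3 + 10/1.3) = 6.0727.
A Normal posterior is symmetric, so mode = mean.

MAP: 6.0727. Posterior mean: 6.0727.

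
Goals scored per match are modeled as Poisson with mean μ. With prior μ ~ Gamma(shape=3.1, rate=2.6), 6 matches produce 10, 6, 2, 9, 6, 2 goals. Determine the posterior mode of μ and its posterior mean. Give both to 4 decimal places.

Σ counts = 35. Posterior: Gamma(shape = 3.1+35 = 38.1, rate = 2.6+6 = 8.6).
Mode = (α−1)/β = 37.1/8.6 = 4.3140.
Mean = α/β = 38.1/8.6 = 4.4302.
Right-skewed posterior ⇒ mode < mean.

MAP = 4.3140, posterior mean = 4.4302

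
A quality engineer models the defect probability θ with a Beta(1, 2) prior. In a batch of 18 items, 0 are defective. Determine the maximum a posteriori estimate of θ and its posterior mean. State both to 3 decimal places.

MAP = 0.000; posterior mean = 0.048

Posterior: Beta(1+0, 2+18) = Beta(1, 20).
Since α = 1 ≤ 1 and β > 1, the Beta density is monotone decreasing on [0,1]; the mode is at 0.
Mean = 1/(1+20) = 0.048.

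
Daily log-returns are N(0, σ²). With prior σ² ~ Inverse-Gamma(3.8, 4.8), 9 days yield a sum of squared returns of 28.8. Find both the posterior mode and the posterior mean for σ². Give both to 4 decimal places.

posterior mode = 2.0645, posterior mean = 2.6301

Posterior: Inverse-Gamma(shape = 3.8+9/2 = 8.3, scale = 4.8+28.8/2 = 19.2).
Mode = β/(α+1) = 19.2/9.3 = 2.0645.
Mean = β/(α−1) = 19.2/7.3 = 2.6301.
Right-skewed posterior ⇒ mode < mean.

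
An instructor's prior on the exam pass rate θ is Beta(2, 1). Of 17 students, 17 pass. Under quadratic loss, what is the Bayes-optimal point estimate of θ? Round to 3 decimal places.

0.950

Posterior: Beta(2+17, 1+0) = Beta(19, 1).
Since β = 1 ≤ 1 and α > 1, the Beta density is monotone increasing on [0,1]; the mode is at 1.
Mean = 19/(19+1) = 0.950.
Quadratic loss ⇒ the optimal estimator is the posterior mean.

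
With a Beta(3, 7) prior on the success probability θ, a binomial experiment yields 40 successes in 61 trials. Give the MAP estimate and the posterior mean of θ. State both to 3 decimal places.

MAP estimate = 0.609, posterior mean = 0.606

Posterior: Beta(3+40, 7+21) = Beta(43, 28).
Mode = (43−1)/(43+28−2) = 42/69 = 0.609.
Mean = 43/(43+28) = 43/71 = 0.606.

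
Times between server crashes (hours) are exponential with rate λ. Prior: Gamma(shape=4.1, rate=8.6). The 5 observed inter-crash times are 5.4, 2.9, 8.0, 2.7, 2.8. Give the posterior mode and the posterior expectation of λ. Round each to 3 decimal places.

λ_MAP = 0.266, E[λ|data] = 0.299

Σ times = 21.8. Posterior: Gamma(shape = 4.1+5 = 9.1, rate = 8.6+21.8 = 30.4).
Mode = (α−1)/β = 8.1/30.4 = 0.266.
Mean = α/β = 9.1/30.4 = 0.299.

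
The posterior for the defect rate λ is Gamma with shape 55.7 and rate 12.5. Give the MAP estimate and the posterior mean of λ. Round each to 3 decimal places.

MAP: 4.376. Posterior mean: 4.456.

Mode = (α−1)/β = 54.7/12.5 = 4.376.
Mean = α/β = 55.7/12.5 = 4.456.
The posterior is right-skewed, so the mean exceeds the mode.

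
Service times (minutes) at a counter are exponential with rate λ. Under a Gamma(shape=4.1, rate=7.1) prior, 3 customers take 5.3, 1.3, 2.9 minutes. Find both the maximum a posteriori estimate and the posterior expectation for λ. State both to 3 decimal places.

λ_MAP = 0.367, E[λ|data] = 0.428

Σ times = 9.5. Posterior: Gamma(shape = 4.1+3 = 7.1, rate = 7.1+9.5 = 16.6).
Mode = (α−1)/β = 6.1/16.6 = 0.367.
Mean = α/β = 7.1/16.6 = 0.428.
Right-skewed posterior ⇒ mode < mean.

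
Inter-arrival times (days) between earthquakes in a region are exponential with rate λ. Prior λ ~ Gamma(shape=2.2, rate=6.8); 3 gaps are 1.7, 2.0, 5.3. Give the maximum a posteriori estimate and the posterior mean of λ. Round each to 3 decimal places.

Σ times = 9.0. Posterior: Gamma(shape = 2.2+3 = 5.2, rate = 6.8+9.0 = 15.8).
Mode = (α−1)/β = 4.2/15.8 = 0.266.
Mean = α/β = 5.2/15.8 = 0.329.

MAP = 0.266, posterior mean = 0.329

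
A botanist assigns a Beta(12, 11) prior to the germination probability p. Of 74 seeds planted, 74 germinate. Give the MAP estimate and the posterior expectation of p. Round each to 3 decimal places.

Posterior: Beta(12+74, 11+0) = Beta(86, 11).
Mode = (86−1)/(86+11−2) = 85/95 = 0.895.
Mean = 86/(86+11) = 86/97 = 0.887.
Mode > mean: the posterior has a left tail.

MAP: 0.895. Posterior mean: 0.887.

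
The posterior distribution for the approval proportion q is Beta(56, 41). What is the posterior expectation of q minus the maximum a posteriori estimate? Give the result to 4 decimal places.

Mode = (56−1)/(56+41−2) = 55/95 = 0.5789.
Mean = 56/(56+41) = 56/97 = 0.5773.
Difference = 0.5773 − 0.5789 = -0.0016.
Left-skewed posterior ⇒ mean < mode.

-0.0016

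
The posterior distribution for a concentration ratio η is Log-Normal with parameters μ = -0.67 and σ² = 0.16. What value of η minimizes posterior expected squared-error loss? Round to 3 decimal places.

Mode = exp(μ − σ²) = exp(-0.83) = 0.436.
Mean = exp(μ + σ²/2) = exp(-0.590) = 0.554.
Squared-error loss ⇒ the optimal estimator is the posterior mean.

0.554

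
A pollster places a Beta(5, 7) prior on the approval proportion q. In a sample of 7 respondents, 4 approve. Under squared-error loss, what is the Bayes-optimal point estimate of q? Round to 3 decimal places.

Posterior: Beta(5+4, 7+3) = Beta(9, 10).
Mode = (9−1)/(9+10−2) = 8/17 = 0.471.
Mean = 9/(9+10) = 9/19 = 0.474.
Squared-error loss ⇒ the optimal estimator is the posterior mean.

0.474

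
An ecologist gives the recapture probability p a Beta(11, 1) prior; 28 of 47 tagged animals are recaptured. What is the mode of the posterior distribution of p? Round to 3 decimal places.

0.667

Posterior: Beta(11+28, 1+19) = Beta(39, 20).
Mode = (39−1)/(39+20−2) = 38/57 = 0.667.
Mean = 39/(39+20) = 39/59 = 0.661.
This is the posterior mode — the MAP estimate.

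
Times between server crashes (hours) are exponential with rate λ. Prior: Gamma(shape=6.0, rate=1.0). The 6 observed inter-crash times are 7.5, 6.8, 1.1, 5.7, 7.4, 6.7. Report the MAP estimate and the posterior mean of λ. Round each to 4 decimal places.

MAP = 0.3039; posterior mean = 0.3315

Σ times = 35.2. Posterior: Gamma(shape = 6.0+6 = 12.0, rate = 1.0+35.2 = 36.2).
Mode = (α−1)/β = 11.0/36.2 = 0.3039.
Mean = α/β = 12.0/36.2 = 0.3315.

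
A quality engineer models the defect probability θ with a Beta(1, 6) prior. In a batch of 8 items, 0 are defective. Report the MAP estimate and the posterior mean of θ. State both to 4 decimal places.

MAP: 0.0000. Posterior mean: 0.0667.

Posterior: Beta(1+0, 6+8) = Beta(1, 14).
Since α = 1 ≤ 1 and β > 1, the Beta density is monotone decreasing on [0,1]; the mode is at 0.
Mean = 1/(1+14) = 0.0667.
Mean > mode: the posterior has a right tail.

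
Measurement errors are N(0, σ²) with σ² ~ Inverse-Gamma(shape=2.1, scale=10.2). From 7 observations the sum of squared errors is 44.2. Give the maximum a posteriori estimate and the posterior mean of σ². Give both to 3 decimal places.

σ²_MAP = 4.894, E[σ²|data] = 7.022

Posterior: Inverse-Gamma(shape = 2.1+7/2 = 5.6, scale = 10.2+44.2/2 = 32.3).
Mode = β/(α+1) = 32.3/6.6 = 4.894.
Mean = β/(α−1) = 32.3/4.6 = 7.022.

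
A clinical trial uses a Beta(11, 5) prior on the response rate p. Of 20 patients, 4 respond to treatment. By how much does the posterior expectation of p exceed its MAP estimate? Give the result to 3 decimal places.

Posterior: Beta(11+4, 5+16) = Beta(15, 21).
Mode = (15−1)/(15+21−2) = 14/34 = 0.412.
Mean = 15/(15+21) = 15/36 = 0.417.
Difference = 0.417 − 0.412 = 0.005.

0.005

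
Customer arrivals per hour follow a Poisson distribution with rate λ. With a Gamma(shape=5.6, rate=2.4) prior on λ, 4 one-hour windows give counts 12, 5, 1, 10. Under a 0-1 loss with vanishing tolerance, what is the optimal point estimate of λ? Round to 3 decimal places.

5.094

Σ counts = 28. Posterior: Gamma(shape = 5.6+28 = 33.6, rate = 2.4+4 = 6.4).
Mode = (α−1)/β = 32.6/6.4 = 5.094.
Mean = α/β = 33.6/6.4 = 5.250.
This is the posterior mode — the MAP estimate.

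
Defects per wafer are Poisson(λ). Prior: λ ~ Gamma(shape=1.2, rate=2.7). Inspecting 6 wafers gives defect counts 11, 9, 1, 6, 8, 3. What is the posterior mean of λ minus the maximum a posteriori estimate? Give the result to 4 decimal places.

Σ counts = 38. Posterior: Gamma(shape = 1.2+38 = 39.2, rate = 2.7+6 = 8.7).
Mode = (α−1)/β = 38.2/8.7 = 4.3908.
Mean = α/β = 39.2/8.7 = 4.5057.
Difference = 4.5057 − 4.3908 = 0.1149.

0.1149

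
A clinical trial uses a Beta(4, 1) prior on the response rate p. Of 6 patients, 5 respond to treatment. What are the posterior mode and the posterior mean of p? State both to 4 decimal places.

Posterior: Beta(4+5, 1+1) = Beta(9, 2).
Mode = (9−1)/(9+2−2) = 8/9 = 0.8889.
Mean = 9/(9+2) = 9/11 = 0.8182.

posterior mode = 0.8889, posterior mean = 0.8182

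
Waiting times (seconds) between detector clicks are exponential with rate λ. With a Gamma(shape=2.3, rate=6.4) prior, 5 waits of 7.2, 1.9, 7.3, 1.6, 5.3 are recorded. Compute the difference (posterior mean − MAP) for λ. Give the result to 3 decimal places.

0.034

Σ times = 23.3. Posterior: Gamma(shape = 2.3+5 = 7.3, rate = 6.4+23.3 = 29.7).
Mode = (α−1)/β = 6.3/29.7 = 0.212.
Mean = α/β = 7.3/29.7 = 0.246.
Difference = 0.246 − 0.212 = 0.034.
Mean > mode: the posterior has a right tail.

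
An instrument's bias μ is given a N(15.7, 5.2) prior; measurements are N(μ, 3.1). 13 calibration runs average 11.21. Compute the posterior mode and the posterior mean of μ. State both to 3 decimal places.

MAP = 11.407, posterior mean = 11.407

Posterior for μ is Normal. Precision-weighted mean: (1/5.2·15.7 + 13/3.1·11.21) / (1/5.2 + 13/3.1) = 11.407.
A Normal posterior is symmetric, so mode = mean.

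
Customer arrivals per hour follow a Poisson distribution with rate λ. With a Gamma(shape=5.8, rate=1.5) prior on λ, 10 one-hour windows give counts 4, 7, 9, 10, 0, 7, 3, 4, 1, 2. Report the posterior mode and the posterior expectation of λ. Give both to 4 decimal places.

MAP = 4.5043; posterior mean = 4.5913

Σ counts = 47. Posterior: Gamma(shape = 5.8+47 = 52.8, rate = 1.5+10 = 11.5).
Mode = (α−1)/β = 51.8/11.5 = 4.5043.
Mean = α/β = 52.8/11.5 = 4.5913.
Mean > mode: the posterior has a right tail.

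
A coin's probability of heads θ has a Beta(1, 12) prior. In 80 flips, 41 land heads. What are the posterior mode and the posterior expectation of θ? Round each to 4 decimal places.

MAP: 0.4505. Posterior mean: 0.4516.

Posterior: Beta(1+41, 12+39) = Beta(42, 51).
Mode = (42−1)/(42+51−2) = 41/91 = 0.4505.
Mean = 42/(42+51) = 42/93 = 0.4516.
Mean > mode: the posterior has a right tail.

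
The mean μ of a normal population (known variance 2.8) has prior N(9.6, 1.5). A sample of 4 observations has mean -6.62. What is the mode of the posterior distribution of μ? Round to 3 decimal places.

-1.459

Posterior for μ is Normal. Precision-weighted mean: (1/1.5·9.6 + 4/2.8·-6.62) / (1/1.5 + 4/2.8) = -1.459.
A Normal posterior is symmetric, so mode = mean.
This is the posterior mode — the MAP estimate.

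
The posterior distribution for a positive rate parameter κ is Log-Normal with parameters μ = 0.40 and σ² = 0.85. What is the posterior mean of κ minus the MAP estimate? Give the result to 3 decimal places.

Mode = exp(μ − σ²) = exp(-0.45) = 0.638.
Mean = exp(μ + σ²/2) = exp(0.825) = 2.282.
Difference = 2.282 − 0.638 = 1.644.
Right-skewed posterior ⇒ mode < mean.

1.644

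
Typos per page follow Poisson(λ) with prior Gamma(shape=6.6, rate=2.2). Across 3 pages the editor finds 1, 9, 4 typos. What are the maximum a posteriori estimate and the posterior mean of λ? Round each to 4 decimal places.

Σ counts = 14. Posterior: Gamma(shape = 6.6+14 = 20.6, rate = 2.2+3 = 5.2).
Mode = (α−1)/β = 19.6/5.2 = 3.7692.
Mean = α/β = 20.6/5.2 = 3.9615.

MAP = 3.7692; posterior mean = 3.9615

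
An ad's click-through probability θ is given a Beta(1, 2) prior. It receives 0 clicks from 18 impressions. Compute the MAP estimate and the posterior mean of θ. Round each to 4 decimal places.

Posterior: Beta(1+0, 2+18) = Beta(1, 20).
Since α = 1 ≤ 1 and β > 1, the Beta density is monotone decreasing on [0,1]; the mode is at 0.
Mean = 1/(1+20) = 0.0476.
The mean is pulled above the mode by the posterior's right skew.

MAP = 0.0000; posterior mean = 0.0476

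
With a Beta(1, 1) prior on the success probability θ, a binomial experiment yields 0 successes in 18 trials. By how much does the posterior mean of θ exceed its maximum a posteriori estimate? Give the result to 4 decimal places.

Posterior: Beta(1+0, 1+18) = Beta(1, 19).
Since α = 1 ≤ 1 and β > 1, the Beta density is monotone decreasing on [0,1]; the mode is at 0.
Mean = 1/(1+19) = 0.0500.
Difference = 0.0500 − 0.0000 = 0.0500.

0.0500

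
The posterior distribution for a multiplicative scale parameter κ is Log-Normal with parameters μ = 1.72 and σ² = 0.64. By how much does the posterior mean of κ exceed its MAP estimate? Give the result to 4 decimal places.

Mode = exp(μ − σ²) = exp(1.08) = 2.9447.
Mean = exp(μ + σ²/2) = exp(2.040) = 7.6906.
Difference = 7.6906 − 2.9447 = 4.7459.

4.7459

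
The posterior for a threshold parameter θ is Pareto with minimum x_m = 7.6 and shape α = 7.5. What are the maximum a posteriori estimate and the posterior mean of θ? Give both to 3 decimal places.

The Pareto density is strictly decreasing on [x_m, ∞), so the mode is x_m = 7.600.
Mean = α·x_m/(α−1) = 7.5·7.6/6.5 = 8.769.
Right-skewed posterior ⇒ mode < mean.

maximum a posteriori estimate = 7.600, posterior mean = 8.769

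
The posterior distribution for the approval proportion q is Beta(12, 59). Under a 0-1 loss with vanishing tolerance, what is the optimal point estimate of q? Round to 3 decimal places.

0.159

Mode = (12−1)/(12+59−2) = 11/69 = 0.159.
Mean = 12/(12+59) = 12/71 = 0.169.
This is the posterior mode — the MAP estimate.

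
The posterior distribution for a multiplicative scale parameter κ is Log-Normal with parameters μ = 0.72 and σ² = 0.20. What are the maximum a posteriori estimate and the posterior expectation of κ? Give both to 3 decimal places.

maximum a posteriori estimate = 1.682, posterior expectation = 2.270

Mode = exp(μ − σ²) = exp(0.52) = 1.682.
Mean = exp(μ + σ²/2) = exp(0.820) = 2.270.
The posterior is right-skewed, so the mean exceeds the mode.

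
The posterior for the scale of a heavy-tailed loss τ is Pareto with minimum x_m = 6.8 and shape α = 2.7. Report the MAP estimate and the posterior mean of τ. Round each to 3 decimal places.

The Pareto density is strictly decreasing on [x_m, ∞), so the mode is x_m = 6.800.
Mean = α·x_m/(α−1) = 2.7·6.8/1.7 = 10.800.

MAP estimate = 6.800, posterior mean = 10.800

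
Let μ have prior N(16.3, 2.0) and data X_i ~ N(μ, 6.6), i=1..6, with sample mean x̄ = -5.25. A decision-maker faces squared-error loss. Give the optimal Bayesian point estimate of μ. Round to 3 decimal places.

Posterior for μ is Normal. Precision-weighted mean: (1/2.0·16.3 + 6/6.6·-5.25) / (1/2.0 + 6/6.6) = 2.397.
A Normal posterior is symmetric, so mode = mean.
Squared-error loss ⇒ the optimal estimator is the posterior mean.

2.397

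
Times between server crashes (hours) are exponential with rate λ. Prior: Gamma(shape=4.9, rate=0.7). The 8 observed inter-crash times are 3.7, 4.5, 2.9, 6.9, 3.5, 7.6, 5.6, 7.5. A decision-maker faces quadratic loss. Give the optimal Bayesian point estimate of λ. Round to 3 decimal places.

Σ times = 42.2. Posterior: Gamma(shape = 4.9+8 = 12.9, rate = 0.7+42.2 = 42.9).
Mode = (α−1)/β = 11.9/42.9 = 0.277.
Mean = α/β = 12.9/42.9 = 0.301.
Quadratic loss ⇒ the optimal estimator is the posterior mean.

0.301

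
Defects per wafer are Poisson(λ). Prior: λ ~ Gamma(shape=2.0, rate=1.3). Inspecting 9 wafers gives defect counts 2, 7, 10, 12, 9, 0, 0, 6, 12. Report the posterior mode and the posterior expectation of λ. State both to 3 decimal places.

Σ counts = 58. Posterior: Gamma(shape = 2.0+58 = 60.0, rate = 1.3+9 = 10.3).
Mode = (α−1)/β = 59.0/10.3 = 5.728.
Mean = α/β = 60.0/10.3 = 5.825.

posterior mode = 5.728, posterior expectation = 5.825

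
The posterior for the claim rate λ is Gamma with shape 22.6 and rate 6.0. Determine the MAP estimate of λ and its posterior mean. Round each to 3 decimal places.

MAP = 3.600; posterior mean = 3.767

Mode = (α−1)/β = 21.6/6.0 = 3.600.
Mean = α/β = 22.6/6.0 = 3.767.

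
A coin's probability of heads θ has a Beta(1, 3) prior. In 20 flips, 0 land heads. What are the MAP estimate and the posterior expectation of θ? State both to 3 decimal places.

Posterior: Beta(1+0, 3+20) = Beta(1, 23).
Since α = 1 ≤ 1 and β > 1, the Beta density is monotone decreasing on [0,1]; the mode is at 0.
Mean = 1/(1+23) = 0.042.

MAP = 0.000, posterior mean = 0.042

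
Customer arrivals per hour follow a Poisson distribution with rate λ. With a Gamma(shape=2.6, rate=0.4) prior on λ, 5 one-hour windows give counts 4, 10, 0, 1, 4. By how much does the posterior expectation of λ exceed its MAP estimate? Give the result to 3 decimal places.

0.185

Σ counts = 19. Posterior: Gamma(shape = 2.6+19 = 21.6, rate = 0.4+5 = 5.4).
Mode = (α−1)/β = 20.6/5.4 = 3.815.
Mean = α/β = 21.6/5.4 = 4.000.
Difference = 4.000 − 3.815 = 0.185.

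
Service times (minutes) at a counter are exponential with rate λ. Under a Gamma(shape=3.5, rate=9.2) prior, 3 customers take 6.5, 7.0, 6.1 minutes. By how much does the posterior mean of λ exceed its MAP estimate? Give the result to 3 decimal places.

0.035

Σ times = 19.6. Posterior: Gamma(shape = 3.5+3 = 6.5, rate = 9.2+19.6 = 28.8).
Mode = (α−1)/β = 5.5/28.8 = 0.191.
Mean = α/β = 6.5/28.8 = 0.226.
Difference = 0.226 − 0.191 = 0.035.
The posterior is right-skewed, so the mean exceeds the mode.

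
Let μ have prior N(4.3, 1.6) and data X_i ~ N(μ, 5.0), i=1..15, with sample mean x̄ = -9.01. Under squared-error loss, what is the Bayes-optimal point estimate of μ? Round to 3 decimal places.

Posterior for μ is Normal. Precision-weighted mean: (1/1.6·4.3 + 15/5.0·-9.01) / (1/1.6 + 15/5.0) = -6.715.
A Normal posterior is symmetric, so mode = mean.
Squared-error loss ⇒ the optimal estimator is the posterior mean.

-6.715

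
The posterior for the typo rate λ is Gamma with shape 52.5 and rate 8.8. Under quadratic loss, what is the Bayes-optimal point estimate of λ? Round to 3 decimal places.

5.966

Mode = (α−1)/β = 51.5/8.8 = 5.852.
Mean = α/β = 52.5/8.8 = 5.966.
Quadratic loss ⇒ the optimal estimator is the posterior mean.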